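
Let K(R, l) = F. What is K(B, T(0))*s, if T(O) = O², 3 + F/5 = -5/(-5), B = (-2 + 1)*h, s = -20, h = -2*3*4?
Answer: 200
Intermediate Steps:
h = -24 (h = -6*4 = -24)
B = 24 (B = (-2 + 1)*(-24) = -1*(-24) = 24)
F = -10 (F = -15 + 5*(-5/(-5)) = -15 + 5*(-5*(-⅕)) = -15 + 5*1 = -15 + 5 = -10)
K(R, l) = -10
K(B, T(0))*s = -10*(-20) = 200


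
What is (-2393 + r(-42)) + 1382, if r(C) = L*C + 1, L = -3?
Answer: -884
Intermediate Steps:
r(C) = 1 - 3*C (r(C) = -3*C + 1 = 1 - 3*C)
(-2393 + r(-42)) + 1382 = (-2393 + (1 - 3*(-42))) + 1382 = (-2393 + (1 + 126)) + 1382 = (-2393 + 127) + 1382 = -2266 + 1382 = -884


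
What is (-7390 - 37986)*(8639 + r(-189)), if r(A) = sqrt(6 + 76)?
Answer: -392003264 - 45376*sqrt(82) ≈ -3.9241e+8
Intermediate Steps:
r(A) = sqrt(82)
(-7390 - 37986)*(8639 + r(-189)) = (-7390 - 37986)*(8639 + sqrt(82)) = -45376*(8639 + sqrt(82)) = -392003264 - 45376*sqrt(82)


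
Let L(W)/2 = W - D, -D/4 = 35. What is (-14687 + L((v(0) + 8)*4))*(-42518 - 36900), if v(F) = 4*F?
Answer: 1139092374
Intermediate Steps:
D = -140 (D = -4*35 = -140)
L(W) = 280 + 2*W (L(W) = 2*(W - 1*(-140)) = 2*(W + 140) = 2*(140 + W) = 280 + 2*W)
(-14687 + L((v(0) + 8)*4))*(-42518 - 36900) = (-14687 + (280 + 2*((4*0 + 8)*4)))*(-42518 - 36900) = (-14687 + (280 + 2*((0 + 8)*4)))*(-79418) = (-14687 + (280 + 2*(8*4)))*(-79418) = (-14687 + (280 + 2*32))*(-79418) = (-14687 + (280 + 64))*(-79418) = (-14687 + 344)*(-79418) = -14343*(-79418) = 1139092374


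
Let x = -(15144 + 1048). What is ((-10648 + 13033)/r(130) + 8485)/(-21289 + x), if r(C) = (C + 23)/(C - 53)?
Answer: -4450/17221 ≈ -0.25841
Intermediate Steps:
r(C) = (23 + C)/(-53 + C)
x = -16192 (x = -1*16192 = -16192)
((-10648 + 13033)/r(130) + 8485)/(-21289 + x) = ((-10648 + 13033)/(((23 + 130)/(-53 + 130))) + 8485)/(-21289 - 16192) = (2385/((153/77)) + 8485)/(-37481) = (2385/(((1/77)*153)) + 8485)*(-1/37481) = (2385/(153/77) + 8485)*(-1/37481) = (2385*(77/153) + 8485)*(-1/37481) = (20405/17 + 8485)*(-1/37481) = (164650/17)*(-1/37481) = -4450/17221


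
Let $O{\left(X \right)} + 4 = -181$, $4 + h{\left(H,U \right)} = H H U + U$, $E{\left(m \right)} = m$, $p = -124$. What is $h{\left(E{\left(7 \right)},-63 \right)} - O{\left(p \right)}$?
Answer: $-2969$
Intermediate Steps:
$h{\left(H,U \right)} = -4 + U + U H^{2}$ ($h{\left(H,U \right)} = -4 + \left(H H U + U\right) = -4 + \left(H^{2} U + U\right) = -4 + \left(U H^{2} + U\right) = -4 + \left(U + U H^{2}\right) = -4 + U + U H^{2}$)
$O{\left(X \right)} = -185$ ($O{\left(X \right)} = -4 - 181 = -185$)
$h{\left(E{\left(7 \right)},-63 \right)} - O{\left(p \right)} = \left(-4 - 63 - 63 \cdot 7^{2}\right) - -185 = \left(-4 - 63 - 3087\right) + 185 = -3154 + 185 = -2969$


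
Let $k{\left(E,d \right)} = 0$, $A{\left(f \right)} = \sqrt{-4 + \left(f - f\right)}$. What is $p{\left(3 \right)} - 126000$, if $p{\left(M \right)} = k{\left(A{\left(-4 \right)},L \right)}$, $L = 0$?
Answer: $-126000$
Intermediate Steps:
$A{\left(f \right)} = 2 i$ ($A{\left(f \right)} = \sqrt{-4 + 0} = \sqrt{-4} = 2 i$)
$p{\left(M \right)} = 0$
$p{\left(3 \right)} - 126000 = 0 - 126000 = -126000$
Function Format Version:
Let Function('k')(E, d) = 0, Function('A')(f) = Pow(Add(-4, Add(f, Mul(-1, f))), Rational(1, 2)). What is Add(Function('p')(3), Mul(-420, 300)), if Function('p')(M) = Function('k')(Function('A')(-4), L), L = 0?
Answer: -126000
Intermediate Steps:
Function('A')(f) = Mul(2, I) (Function('A')(f) = Pow(Add(-4, 0), Rational(1, 2)) = Pow(-4, Rational(1, 2)) = Mul(2, I))
Function('p')(M) = 0
Add(Function('p')(3), Mul(-420, 300)) = Add(0, Mul(-420, 300)) = Add(0, -126000) = -126000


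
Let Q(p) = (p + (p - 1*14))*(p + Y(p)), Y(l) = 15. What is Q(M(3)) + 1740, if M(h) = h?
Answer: 1596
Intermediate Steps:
Q(p) = (-14 + 2*p)*(15 + p) (Q(p) = (p + (p - 1*14))*(p + 15) = (p + (p - 14))*(15 + p) = (p + (-14 + p))*(15 + p) = (-14 + 2*p)*(15 + p))
Q(M(3)) + 1740 = (-210 + 2*3**2 + 16*3) + 1740 = (-210 + 2*9 + 48) + 1740 = (-210 + 18 + 48) + 1740 = -144 + 1740 = 1596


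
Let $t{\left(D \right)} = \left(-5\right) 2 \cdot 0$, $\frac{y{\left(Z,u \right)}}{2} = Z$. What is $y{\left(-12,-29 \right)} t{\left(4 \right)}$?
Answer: $0$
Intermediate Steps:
$y{\left(Z,u \right)} = 2 Z$
$t{\left(D \right)} = 0$ ($t{\left(D \right)} = \left(-10\right) 0 = 0$)
$y{\left(-12,-29 \right)} t{\left(4 \right)} = 2 \left(-12\right) 0 = \left(-24\right) 0 = 0$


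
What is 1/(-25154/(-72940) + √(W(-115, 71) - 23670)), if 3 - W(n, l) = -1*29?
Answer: 458683190/31440137735129 - 1330060900*I*√23638/31440137735129 ≈ 1.4589e-5 - 0.0065042*I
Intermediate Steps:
W(n, l) = 32 (W(n, l) = 3 - (-1)*29 = 3 - 1*(-29) = 3 + 29 = 32)
1/(-25154/(-72940) + √(W(-115, 71) - 23670)) = 1/(-25154/(-72940) + √(32 - 23670)) = 1/(-25154*(-1/72940) + √(-23638)) = 1/(12577/36470 + I*√23638)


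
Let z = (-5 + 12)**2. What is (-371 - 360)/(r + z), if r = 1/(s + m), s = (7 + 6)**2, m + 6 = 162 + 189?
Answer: -375734/25187 ≈ -14.918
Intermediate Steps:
m = 345 (m = -6 + (162 + 189) = -6 + 351 = 345)
z = 49 (z = 7**2 = 49)
s = 169 (s = 13**2 = 169)
r = 1/514 (r = 1/(169 + 345) = 1/514 ≈ 0.0019455)
(-371 - 360)/(r + z) = (-371 - 360)/(1/514 + 49) = -731/25187/514 = -731*514/25187 = -375734/25187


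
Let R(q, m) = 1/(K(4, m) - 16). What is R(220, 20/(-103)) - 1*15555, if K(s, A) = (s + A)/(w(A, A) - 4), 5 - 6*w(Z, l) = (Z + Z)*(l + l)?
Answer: -54333693731/3492992 ≈ -15555.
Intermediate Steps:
w(Z, l) = ⅚ - 2*Z*l/3 (w(Z, l) = ⅚ - (Z + Z)*(l + l)/6 = ⅚ - 2*Z*2*l/6 = ⅚ - 2*Z*l/3)
K(s, A) = (A + s)/(-19/6 - 2*A²/3) (K(s, A) = (s + A)/((⅚ - 2*A*A/3) - 4) = (A + s)/((⅚ - 2*A²/3) - 4) = (A + s)/(-19/6 - 2*A²/3))
R(q, m) = 1/(-16 + 6*(-4 - m)/(19 + 4*m²)) (R(q, m) = 1/(6*(-m - 1*4)/(19 + 4*m²) - 16) = 1/(6*(-m - 4)/(19 + 4*m²) - 16) = 1/(6*(-4 - m)/(19 + 4*m²) - 16) = 1/(-16 + 6*(-4 - m)/(19 + 4*m²)))
R(220, 20/(-103)) - 1*15555 = (-19 - 4*(20/(-103))²)/(2*(164 + 3*(20/(-103)) + 32*(20/(-103))²)) - 1*15555 = (-19 - 4*(20*(-1/103))²)/(2*(164 + 3*(20*(-1/103)) + 32*(20*(-1/103))²)) - 15555 = (-19 - 4*(-20/103)²)/(2*(164 + 3*(-20/103) + 32*(-20/103)²)) - 15555 = (-19 - 4*400/10609)/(2*(164 - 60/103 + 32*(400/10609))) - 15555 = (-19 - 1600/10609)/(2*(164 - 60/103 + 12800/10609)) - 15555 = (½)*(-203171/10609)/(1746496/10609) - 15555 = (½)*(10609/1746496)*(-203171/10609) - 15555 = -203171/3492992 - 15555 = -54333693731/3492992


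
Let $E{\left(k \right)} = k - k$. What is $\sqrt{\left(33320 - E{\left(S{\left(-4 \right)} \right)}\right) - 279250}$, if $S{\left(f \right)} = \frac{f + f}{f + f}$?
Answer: $i \sqrt{245930} \approx 495.91 i$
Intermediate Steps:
$S{\left(f \right)} = 1$ ($S{\left(f \right)} = \frac{2 f}{2 f} = 2 f \frac{1}{2 f} = 1$)
$E{\left(k \right)} = 0$
$\sqrt{\left(33320 - E{\left(S{\left(-4 \right)} \right)}\right) - 279250} = \sqrt{\left(33320 - 0\right) - 279250} = \sqrt{\left(33320 + 0\right) - 279250} = \sqrt{33320 - 279250} = \sqrt{-245930} = i \sqrt{245930}$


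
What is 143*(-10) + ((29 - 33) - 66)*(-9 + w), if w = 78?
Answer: -6260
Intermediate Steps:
143*(-10) + ((29 - 33) - 66)*(-9 + w) = 143*(-10) + ((29 - 33) - 66)*(-9 + 78) = -1430 + (-4 - 66)*69 = -1430 - 70*69 = -1430 - 4830 = -6260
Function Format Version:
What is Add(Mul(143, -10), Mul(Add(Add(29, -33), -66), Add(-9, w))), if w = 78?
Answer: -6260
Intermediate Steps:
Add(Mul(143, -10), Mul(Add(Add(29, -33), -66), Add(-9, w))) = Add(Mul(143, -10), Mul(Add(Add(29, -33), -66), Add(-9, 78))) = Add(-1430, Mul(Add(-4, -66), 69)) = Add(-1430, Mul(-70, 69)) = Add(-1430, -4830) = -6260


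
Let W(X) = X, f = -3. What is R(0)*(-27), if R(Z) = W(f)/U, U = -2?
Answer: -81/2 ≈ -40.500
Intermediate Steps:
R(Z) = 3/2 (R(Z) = -3/(-2) = -3*(-½) = 3/2)
R(0)*(-27) = (3/2)*(-27) = -81/2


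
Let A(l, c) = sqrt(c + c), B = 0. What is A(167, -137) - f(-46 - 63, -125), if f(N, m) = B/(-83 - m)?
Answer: I*sqrt(274) ≈ 16.553*I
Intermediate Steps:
f(N, m) = 0 (f(N, m) = 0/(-83 - m) = 0)
A(l, c) = sqrt(2)*sqrt(c) (A(l, c) = sqrt(2*c) = sqrt(2)*sqrt(c))
A(167, -137) - f(-46 - 63, -125) = sqrt(2)*sqrt(-137) - 1*0 = sqrt(2)*(I*sqrt(137)) + 0 = I*sqrt(274) + 0 = I*sqrt(274)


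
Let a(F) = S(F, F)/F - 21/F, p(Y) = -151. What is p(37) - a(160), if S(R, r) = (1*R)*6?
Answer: -25099/160 ≈ -156.87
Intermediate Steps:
S(R, r) = 6*R (S(R, r) = R*6 = 6*R)
a(F) = 6 - 21/F (a(F) = (6*F)/F - 21/F = 6 - 21/F)
p(37) - a(160) = -151 - (6 - 21/160) = -151 - 1*939/160 = -151 - 939/160 = -25099/160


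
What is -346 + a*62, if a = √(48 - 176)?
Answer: -346 + 496*I*√2 ≈ -346.0 + 701.45*I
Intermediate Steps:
a = 8*I*√2 (a = √(-128) = 8*I*√2 ≈ 11.314*I)
-346 + a*62 = -346 + (8*I*√2)*62 = -346 + 496*I*√2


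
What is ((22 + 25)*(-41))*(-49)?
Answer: 94423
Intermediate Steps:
((22 + 25)*(-41))*(-49) = (47*(-41))*(-49) = -1927*(-49) = 94423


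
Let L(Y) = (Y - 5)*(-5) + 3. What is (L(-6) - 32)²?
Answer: 676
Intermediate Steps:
L(Y) = 28 - 5*Y (L(Y) = (-5 + Y)*(-5) + 3 = (25 - 5*Y) + 3 = 28 - 5*Y)
(L(-6) - 32)² = ((28 - 5*(-6)) - 32)² = ((28 + 30) - 32)² = (58 - 32)² = 26² = 676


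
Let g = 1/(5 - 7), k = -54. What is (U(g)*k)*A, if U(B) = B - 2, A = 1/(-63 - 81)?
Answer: -15/16 ≈ -0.93750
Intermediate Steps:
g = -½ (g = 1/(-2) = -½ ≈ -0.50000)
A = -1/144 (A = 1/(-144) = -1/144 ≈ -0.0069444)
U(B) = -2 + B
(U(g)*k)*A = ((-2 - ½)*(-54))*(-1/144) = -5/2*(-54)*(-1/144) = 135*(-1/144) = -15/16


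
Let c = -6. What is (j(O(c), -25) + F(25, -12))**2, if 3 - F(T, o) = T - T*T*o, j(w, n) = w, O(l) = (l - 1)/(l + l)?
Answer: 8146326049/144 ≈ 5.6572e+7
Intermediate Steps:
O(l) = (-1 + l)/(2*l) (O(l) = (-1 + l)/((2*l)) = (-1 + l)*(1/(2*l)) = (-1 + l)/(2*l))
F(T, o) = 3 - T + o*T**2 (F(T, o) = 3 - (T - T*T*o) = 3 - (T - T**2*o) = 3 - (T - o*T**2) = 3 + (-T + o*T**2) = 3 - T + o*T**2)
(j(O(c), -25) + F(25, -12))**2 = ((1/2)*(-1 - 6)/(-6) + (3 - 1*25 - 12*25**2))**2 = ((1/2)*(-1/6)*(-7) + (3 - 25 - 12*625))**2 = (7/12 + (3 - 25 - 7500))**2 = (7/12 - 7522)**2 = (-90257/12)**2 = 8146326049/144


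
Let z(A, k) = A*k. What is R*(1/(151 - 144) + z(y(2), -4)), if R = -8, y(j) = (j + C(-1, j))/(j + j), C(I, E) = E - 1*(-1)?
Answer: 272/7 ≈ 38.857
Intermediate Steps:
C(I, E) = 1 + E (C(I, E) = E + 1 = 1 + E)
y(j) = (1 + 2*j)/(2*j) (y(j) = (j + (1 + j))/(j + j) = (1 + 2*j)/((2*j)) = (1 + 2*j)*(1/(2*j)) = (1 + 2*j)/(2*j))
R*(1/(151 - 144) + z(y(2), -4)) = -8*(1/(151 - 144) + ((½ + 2)/2)*(-4)) = -8*(1/7 + ((½)*(5/2))*(-4)) = -8*(⅐ + (5/4)*(-4)) = -8*(⅐ - 5) = -8*(-34/7) = 272/7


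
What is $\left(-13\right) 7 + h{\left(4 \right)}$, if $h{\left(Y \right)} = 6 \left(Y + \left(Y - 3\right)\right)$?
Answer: $-61$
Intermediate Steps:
$h{\left(Y \right)} = -18 + 12 Y$ ($h{\left(Y \right)} = 6 \left(Y + \left(-3 + Y\right)\right) = 6 \left(-3 + 2 Y\right) = -18 + 12 Y$)
$\left(-13\right) 7 + h{\left(4 \right)} = \left(-13\right) 7 + \left(-18 + 12 \cdot 4\right) = -91 + \left(-18 + 48\right) = -91 + 30 = -61$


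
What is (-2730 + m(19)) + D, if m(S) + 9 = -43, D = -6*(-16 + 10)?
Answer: -2746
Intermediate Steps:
D = 36 (D = -6*(-6) = 36)
m(S) = -52 (m(S) = -9 - 43 = -52)
(-2730 + m(19)) + D = (-2730 - 52) + 36 = -2782 + 36 = -2746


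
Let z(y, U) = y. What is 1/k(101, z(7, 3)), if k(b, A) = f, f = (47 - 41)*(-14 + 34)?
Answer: 1/120 ≈ 0.0083333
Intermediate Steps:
f = 120 (f = 6*20 = 120)
k(b, A) = 120
1/k(101, z(7, 3)) = 1/120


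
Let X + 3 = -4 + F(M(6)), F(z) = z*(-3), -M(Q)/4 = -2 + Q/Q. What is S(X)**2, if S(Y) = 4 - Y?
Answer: 529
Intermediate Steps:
M(Q) = 4 (M(Q) = -4*(-2 + Q/Q) = -4*(-2 + 1) = -4*(-1) = 4)
F(z) = -3*z
X = -19 (X = -3 + (-4 - 3*4) = -3 + (-4 - 12) = -3 - 16 = -19)
S(X)**2 = (4 - 1*(-19))**2 = (4 + 19)**2 = 23**2 = 529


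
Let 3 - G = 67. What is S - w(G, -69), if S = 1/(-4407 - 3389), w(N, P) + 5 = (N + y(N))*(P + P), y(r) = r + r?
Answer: -206523837/7796 ≈ -26491.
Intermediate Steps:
y(r) = 2*r
G = -64 (G = 3 - 1*67 = 3 - 67 = -64)
w(N, P) = -5 + 6*N*P (w(N, P) = -5 + (N + 2*N)*(P + P) = -5 + (3*N)*(2*P) = -5 + 6*N*P)
S = -1/7796 (S = 1/(-7796) = -1/7796 ≈ -0.00012827)
S - w(G, -69) = -1/7796 - (-5 + 6*(-64)*(-69)) = -1/7796 - (-5 + 26496) = -1/7796 - 1*26491 = -1/7796 - 26491 = -206523837/7796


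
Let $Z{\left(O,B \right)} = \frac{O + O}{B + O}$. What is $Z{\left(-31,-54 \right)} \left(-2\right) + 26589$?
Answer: $\frac{2259941}{85} \approx 26588.0$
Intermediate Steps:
$Z{\left(O,B \right)} = \frac{2 O}{B + O}$
$Z{\left(-31,-54 \right)} \left(-2\right) + 26589 = 2 \left(-31\right) \frac{1}{-54 - 31} \left(-2\right) + 26589 = 2 \left(-31\right) \frac{1}{-85} \left(-2\right) + 26589 = 2 \left(-31\right) \left(- \frac{1}{85}\right) \left(-2\right) + 26589 = \frac{62}{85} \left(-2\right) + 26589 = - \frac{124}{85} + 26589 = \frac{2259941}{85}$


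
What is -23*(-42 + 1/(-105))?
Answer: 101453/105 ≈ 966.22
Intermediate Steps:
-23*(-42 + 1/(-105)) = -23*(-42 - 1/105) = -23*(-4411/105) = 101453/105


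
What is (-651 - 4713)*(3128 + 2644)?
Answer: -30961008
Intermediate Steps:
(-651 - 4713)*(3128 + 2644) = -5364*5772 = -30961008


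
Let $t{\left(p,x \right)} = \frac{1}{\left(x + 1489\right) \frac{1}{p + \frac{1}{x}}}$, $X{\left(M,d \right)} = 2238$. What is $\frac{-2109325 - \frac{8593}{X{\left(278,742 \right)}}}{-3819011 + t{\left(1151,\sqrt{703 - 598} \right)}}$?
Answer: $\frac{53804514617299396536565}{97414868522932106929484} - \frac{21672632436313 \sqrt{105}}{292244605568796320788452} \approx 0.55232$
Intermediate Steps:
$t{\left(p,x \right)} = \frac{p + \frac{1}{x}}{1489 + x}$ ($t{\left(p,x \right)} = \frac{1}{\left(1489 + x\right) \frac{1}{p + \frac{1}{x}}} = \frac{1}{\frac{1}{p + \frac{1}{x}} \left(1489 + x\right)} = \frac{p + \frac{1}{x}}{1489 + x}$)
$\frac{-2109325 - \frac{8593}{X{\left(278,742 \right)}}}{-3819011 + t{\left(1151,\sqrt{703 - 598} \right)}} = \frac{-2109325 - \frac{8593}{2238}}{-3819011 + \frac{1 + 1151 \sqrt{703 - 598}}{\sqrt{703 - 598} \left(1489 + \sqrt{703 - 598}\right)}} = \frac{-2109325 - \frac{8593}{2238}}{-3819011 + \frac{1 + 1151 \sqrt{105}}{\sqrt{105} \left(1489 + \sqrt{105}\right)}} = \frac{-2109325 - \frac{8593}{2238}}{-3819011 + \frac{\frac{\sqrt{105}}{105} \left(1 + 1151 \sqrt{105}\right)}{1489 + \sqrt{105}}} = - \frac{4720677943}{2238 \left(-3819011 + \frac{\sqrt{105} \left(1 + 1151 \sqrt{105}\right)}{105 \left(1489 + \sqrt{105}\right)}\right)}$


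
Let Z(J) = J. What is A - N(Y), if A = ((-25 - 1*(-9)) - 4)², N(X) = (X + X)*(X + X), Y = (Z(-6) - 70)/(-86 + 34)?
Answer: 66156/169 ≈ 391.46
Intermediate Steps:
Y = 19/13 (Y = (-6 - 70)/(-86 + 34) = -76/(-52) = -76*(-1/52) = 19/13 ≈ 1.4615)
N(X) = 4*X² (N(X) = (2*X)*(2*X) = 4*X²)
A = 400 (A = ((-25 + 9) - 4)² = (-16 - 4)² = (-20)² = 400)
A - N(Y) = 400 - 4*(19/13)² = 400 - 4*361/169 = 400 - 1*1444/169 = 400 - 1444/169 = 66156/169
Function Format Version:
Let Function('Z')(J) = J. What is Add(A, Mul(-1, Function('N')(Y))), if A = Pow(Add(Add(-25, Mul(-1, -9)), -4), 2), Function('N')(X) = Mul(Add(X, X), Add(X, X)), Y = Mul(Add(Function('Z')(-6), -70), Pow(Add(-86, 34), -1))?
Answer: Rational(66156, 169) ≈ 391.46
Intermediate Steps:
Y = Rational(19, 13) (Y = Mul(Add(-6, -70), Pow(Add(-86, 34), -1)) = Mul(-76, Pow(-52, -1)) = Mul(-76, Rational(-1, 52)) = Rational(19, 13) ≈ 1.4615)
Function('N')(X) = Mul(4, Pow(X, 2)) (Function('N')(X) = Mul(Mul(2, X), Mul(2, X)) = Mul(4, Pow(X, 2)))
A = 400 (A = Pow(Add(Add(-25, 9), -4), 2) = Pow(Add(-16, -4), 2) = Pow(-20, 2) = 400)
Add(A, Mul(-1, Function('N')(Y))) = Add(400, Mul(-1, Mul(4, Pow(Rational(19, 13), 2)))) = Add(400, Mul(-1, Mul(4, Rational(361, 169)))) = Add(400, Mul(-1, Rational(1444, 169))) = Add(400, Rational(-1444, 169)) = Rational(66156, 169)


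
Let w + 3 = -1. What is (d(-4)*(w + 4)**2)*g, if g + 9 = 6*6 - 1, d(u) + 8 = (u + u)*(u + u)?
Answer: 0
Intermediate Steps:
w = -4 (w = -3 - 1 = -4)
d(u) = -8 + 4*u**2 (d(u) = -8 + (u + u)*(u + u) = -8 + (2*u)*(2*u) = -8 + 4*u**2)
g = 26 (g = -9 + (6*6 - 1) = -9 + (36 - 1) = -9 + 35 = 26)
(d(-4)*(w + 4)**2)*g = ((-8 + 4*(-4)**2)*(-4 + 4)**2)*26 = ((-8 + 4*16)*0**2)*26 = ((-8 + 64)*0)*26 = (56*0)*26 = 0*26 = 0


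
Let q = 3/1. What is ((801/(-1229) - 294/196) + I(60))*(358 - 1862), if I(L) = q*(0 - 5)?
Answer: 31703568/1229 ≈ 25796.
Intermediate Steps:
q = 3 (q = 3*1 = 3)
I(L) = -15 (I(L) = 3*(0 - 5) = 3*(-5) = -15)
((801/(-1229) - 294/196) + I(60))*(358 - 1862) = ((801/(-1229) - 294/196) - 15)*(358 - 1862) = ((801*(-1/1229) - 294*1/196) - 15)*(-1504) = ((-801/1229 - 3/2) - 15)*(-1504) = (-5289/2458 - 15)*(-1504) = -42159/2458*(-1504) = 31703568/1229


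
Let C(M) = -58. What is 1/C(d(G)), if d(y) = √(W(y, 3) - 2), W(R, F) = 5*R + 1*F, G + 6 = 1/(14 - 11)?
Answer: -1/58 ≈ -0.017241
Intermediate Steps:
G = -17/3 (G = -6 + 1/(14 - 11) = -6 + 1/3 = -6 + ⅓ = -17/3 ≈ -5.6667)
W(R, F) = F + 5*R (W(R, F) = 5*R + F = F + 5*R)
d(y) = √(1 + 5*y) (d(y) = √((3 + 5*y) - 2) = √(1 + 5*y))
1/C(d(G)) = 1/(-58) = -1/58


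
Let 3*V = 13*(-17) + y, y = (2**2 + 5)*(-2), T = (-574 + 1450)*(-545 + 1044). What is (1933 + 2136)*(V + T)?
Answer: 5335000177/3 ≈ 1.7783e+9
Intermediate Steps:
T = 437124 (T = 876*499 = 437124)
y = -18 (y = (4 + 5)*(-2) = 9*(-2) = -18)
V = -239/3 (V = (13*(-17) - 18)/3 = (-221 - 18)/3 = (1/3)*(-239) = -239/3 ≈ -79.667)
(1933 + 2136)*(V + T) = (1933 + 2136)*(-239/3 + 437124) = 4069*(1311133/3) = 5335000177/3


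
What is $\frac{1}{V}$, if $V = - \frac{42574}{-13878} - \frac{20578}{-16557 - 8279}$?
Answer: $\frac{86168502}{335737337} \approx 0.25665$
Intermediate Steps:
$V = \frac{335737337}{86168502}$ ($V = \left(-42574\right) \left(- \frac{1}{13878}\right) - \frac{20578}{-24836} = \frac{21287}{6939} - - \frac{10289}{12418} = \frac{21287}{6939} + \frac{10289}{12418} = \frac{335737337}{86168502} \approx 3.8963$)
$\frac{1}{V} = \frac{1}{\frac{335737337}{86168502}} = \frac{86168502}{335737337}$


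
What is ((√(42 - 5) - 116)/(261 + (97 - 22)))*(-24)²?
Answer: -1392/7 + 12*√37/7 ≈ -188.43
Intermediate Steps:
((√(42 - 5) - 116)/(261 + (97 - 22)))*(-24)² = ((√37 - 116)/(261 + 75))*576 = ((-116 + √37)/336)*576 = ((-116 + √37)*(1/336))*576 = (-29/84 + √37/336)*576 = -1392/7 + 12*√37/7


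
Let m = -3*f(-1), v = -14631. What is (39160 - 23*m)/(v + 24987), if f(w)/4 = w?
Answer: 9721/2589 ≈ 3.7547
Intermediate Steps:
f(w) = 4*w
m = 12 (m = -12*(-1) = -3*(-4) = 12)
(39160 - 23*m)/(v + 24987) = (39160 - 23*12)/(-14631 + 24987) = (39160 - 276)/10356 = 38884*(1/10356) = 9721/2589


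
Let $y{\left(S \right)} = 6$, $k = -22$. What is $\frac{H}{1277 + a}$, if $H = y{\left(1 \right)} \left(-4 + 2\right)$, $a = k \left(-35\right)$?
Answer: $- \frac{12}{2047} \approx -0.0058622$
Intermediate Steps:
$a = 770$ ($a = \left(-22\right) \left(-35\right) = 770$)
$H = -12$ ($H = 6 \left(-4 + 2\right) = 6 \left(-2\right) = -12$)
$\frac{H}{1277 + a} = - \frac{12}{1277 + 770} = - \frac{12}{2047}$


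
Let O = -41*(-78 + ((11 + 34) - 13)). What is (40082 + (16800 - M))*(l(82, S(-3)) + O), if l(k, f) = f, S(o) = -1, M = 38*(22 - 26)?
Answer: 107509090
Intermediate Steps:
M = -152 (M = 38*(-4) = -152)
O = 1886 (O = -41*(-78 + (45 - 13)) = -41*(-78 + 32) = -41*(-46) = 1886)
(40082 + (16800 - M))*(l(82, S(-3)) + O) = (40082 + (16800 - 1*(-152)))*(-1 + 1886) = (40082 + (16800 + 152))*1885 = (40082 + 16952)*1885 = 57034*1885 = 107509090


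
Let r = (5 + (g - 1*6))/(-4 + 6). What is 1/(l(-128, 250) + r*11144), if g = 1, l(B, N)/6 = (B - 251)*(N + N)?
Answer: -1/1137000 ≈ -8.7951e-7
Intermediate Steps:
l(B, N) = 12*N*(-251 + B) (l(B, N) = 6*((B - 251)*(N + N)) = 6*((-251 + B)*(2*N)) = 6*(2*N*(-251 + B)) = 12*N*(-251 + B))
r = 0 (r = (5 + (1 - 1*6))/(-4 + 6) = (5 + (1 - 6))/2 = (5 - 5)*(½) = 0*(½) = 0)
1/(l(-128, 250) + r*11144) = 1/(12*250*(-251 - 128) + 0*11144) = 1/(12*250*(-379) + 0) = 1/(-1137000 + 0) = 1/(-1137000) = -1/1137000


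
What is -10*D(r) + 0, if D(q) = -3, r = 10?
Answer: 30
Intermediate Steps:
-10*D(r) + 0 = -10*(-3) + 0 = 30 + 0 = 30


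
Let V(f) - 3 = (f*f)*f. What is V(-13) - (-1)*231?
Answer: -1963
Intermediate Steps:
V(f) = 3 + f**3 (V(f) = 3 + (f*f)*f = 3 + f**2*f = 3 + f**3)
V(-13) - (-1)*231 = (3 + (-13)**3) - (-1)*231 = (3 - 2197) - 1*(-231) = -2194 + 231 = -1963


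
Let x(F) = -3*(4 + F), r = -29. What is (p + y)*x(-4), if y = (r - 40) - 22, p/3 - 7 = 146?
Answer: 0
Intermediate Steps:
p = 459 (p = 21 + 3*146 = 21 + 438 = 459)
x(F) = -12 - 3*F
y = -91 (y = (-29 - 40) - 22 = -69 - 22 = -91)
(p + y)*x(-4) = (459 - 91)*(-12 - 3*(-4)) = 368*(-12 + 12) = 368*0 = 0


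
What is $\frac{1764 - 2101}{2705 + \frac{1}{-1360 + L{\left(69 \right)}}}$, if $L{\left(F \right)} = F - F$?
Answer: $- \frac{458320}{3678799} \approx -0.12458$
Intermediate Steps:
$L{\left(F \right)} = 0$
$\frac{1764 - 2101}{2705 + \frac{1}{-1360 + L{\left(69 \right)}}} = \frac{1764 - 2101}{2705 + \frac{1}{-1360 + 0}} = - \frac{337}{2705 + \frac{1}{-1360}} = - \frac{337}{2705 - \frac{1}{1360}} = - \frac{337}{\frac{3678799}{1360}} = \left(-337\right) \frac{1360}{3678799} = - \frac{458320}{3678799}$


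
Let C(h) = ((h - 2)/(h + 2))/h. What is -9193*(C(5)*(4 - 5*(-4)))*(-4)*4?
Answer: 10590336/35 ≈ 3.0258e+5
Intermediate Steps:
C(h) = (-2 + h)/(h*(2 + h)) (C(h) = ((-2 + h)/(2 + h))/h = (-2 + h)/(h*(2 + h)))
-9193*(C(5)*(4 - 5*(-4)))*(-4)*4 = -9193*(((-2 + 5)/(5*(2 + 5)))*(4 - 5*(-4)))*(-4)*4 = -9193*(((⅕)*3/7)*(4 + 20))*(-4)*4 = -9193*(((⅕)*(⅐)*3)*24)*(-4)*4 = -9193*((3/35)*24)*(-4)*4 = -9193*(72/35)*(-4)*4 = -(-2647584)*4/35 = -9193*(-1152/35) = 10590336/35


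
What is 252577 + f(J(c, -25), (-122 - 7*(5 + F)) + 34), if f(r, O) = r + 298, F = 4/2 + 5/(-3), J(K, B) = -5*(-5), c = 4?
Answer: 252900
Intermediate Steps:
J(K, B) = 25
F = ⅓ (F = 4*(½) + 5*(-⅓) = 2 - 5/3 = ⅓ ≈ 0.33333)
f(r, O) = 298 + r
252577 + f(J(c, -25), (-122 - 7*(5 + F)) + 34) = 252577 + (298 + 25) = 252577 + 323 = 252900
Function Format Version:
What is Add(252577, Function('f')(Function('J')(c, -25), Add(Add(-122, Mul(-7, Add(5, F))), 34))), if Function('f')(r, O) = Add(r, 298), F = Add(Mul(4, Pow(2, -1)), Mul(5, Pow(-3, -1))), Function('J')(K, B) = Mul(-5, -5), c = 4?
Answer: 252900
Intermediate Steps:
Function('J')(K, B) = 25
F = Rational(1, 3) (F = Add(Mul(4, Rational(1, 2)), Mul(5, Rational(-1, 3))) = Add(2, Rational(-5, 3)) = Rational(1, 3) ≈ 0.33333)
Function('f')(r, O) = Add(298, r)
Add(252577, Function('f')(Function('J')(c, -25), Add(Add(-122, Mul(-7, Add(5, F))), 34))) = Add(252577, Add(298, 25)) = Add(252577, 323) = 252900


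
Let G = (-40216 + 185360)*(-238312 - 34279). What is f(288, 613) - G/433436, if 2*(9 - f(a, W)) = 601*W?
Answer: -20136439753/216718 ≈ -92915.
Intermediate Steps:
f(a, W) = 9 - 601*W/2
G = -39564948104 (G = 145144*(-272591) = -39564948104)
f(288, 613) - G/433436 = (9 - 601/2*613) - (-39564948104)/433436 = (9 - 368413/2) - (-39564948104)/433436 = -368395/2 - 1*(-9891237026/108359) = -368395/2 + 9891237026/108359 = -20136439753/216718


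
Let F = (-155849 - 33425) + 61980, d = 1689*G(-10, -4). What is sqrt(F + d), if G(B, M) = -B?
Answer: 2*I*sqrt(27601) ≈ 332.27*I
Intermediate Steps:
d = 16890 (d = 1689*(-1*(-10)) = 1689*10 = 16890)
F = -127294 (F = -189274 + 61980 = -127294)
sqrt(F + d) = sqrt(-127294 + 16890) = sqrt(-110404) = 2*I*sqrt(27601)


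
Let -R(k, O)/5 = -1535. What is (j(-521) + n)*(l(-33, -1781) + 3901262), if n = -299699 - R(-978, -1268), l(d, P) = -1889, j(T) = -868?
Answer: -1201950532266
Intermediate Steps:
R(k, O) = 7675 (R(k, O) = -5*(-1535) = 7675)
n = -307374 (n = -299699 - 1*7675 = -299699 - 7675 = -307374)
(j(-521) + n)*(l(-33, -1781) + 3901262) = (-868 - 307374)*(-1889 + 3901262) = -308242*3899373 = -1201950532266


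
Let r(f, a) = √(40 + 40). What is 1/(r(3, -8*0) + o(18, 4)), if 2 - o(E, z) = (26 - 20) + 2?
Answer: 3/22 + √5/11 ≈ 0.33964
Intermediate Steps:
o(E, z) = -6 (o(E, z) = 2 - ((26 - 20) + 2) = 2 - (6 + 2) = 2 - 1*8 = 2 - 8 = -6)
r(f, a) = 4*√5 (r(f, a) = √80 = 4*√5)
1/(r(3, -8*0) + o(18, 4)) = 1/(4*√5 - 6) = 1/(-6 + 4*√5)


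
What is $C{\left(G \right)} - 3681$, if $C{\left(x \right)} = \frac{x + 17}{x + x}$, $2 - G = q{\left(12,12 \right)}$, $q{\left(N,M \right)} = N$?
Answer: $- \frac{73627}{20} \approx -3681.4$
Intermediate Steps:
$G = -10$ ($G = 2 - 12 = -10$)
$C{\left(x \right)} = \frac{17 + x}{2 x}$
$C{\left(G \right)} - 3681 = \frac{17 - 10}{2 \left(-10\right)} - 3681 = \frac{1}{2} \left(- \frac{1}{10}\right) 7 - 3681 = - \frac{7}{20} - 3681 = - \frac{73627}{20}$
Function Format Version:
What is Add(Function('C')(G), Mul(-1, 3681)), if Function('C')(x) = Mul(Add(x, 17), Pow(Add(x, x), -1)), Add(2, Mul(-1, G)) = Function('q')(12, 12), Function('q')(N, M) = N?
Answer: Rational(-73627, 20) ≈ -3681.4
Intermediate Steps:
G = -10 (G = Add(2, Mul(-1, 12)) = Add(2, -12) = -10)
Function('C')(x) = Mul(Rational(1, 2), Pow(x, -1), Add(17, x)) (Function('C')(x) = Mul(Add(17, x), Pow(Mul(2, x), -1)) = Mul(Add(17, x), Mul(Rational(1, 2), Pow(x, -1))) = Mul(Rational(1, 2), Pow(x, -1), Add(17, x)))
Add(Function('C')(G), Mul(-1, 3681)) = Add(Mul(Rational(1, 2), Pow(-10, -1), Add(17, -10)), Mul(-1, 3681)) = Add(Mul(Rational(1, 2), Rational(-1, 10), 7), -3681) = Add(Rational(-7, 20), -3681) = Rational(-73627, 20)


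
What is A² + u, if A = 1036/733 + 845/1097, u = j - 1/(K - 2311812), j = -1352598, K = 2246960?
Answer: -56716808968564957100587/41931903577171252 ≈ -1.3526e+6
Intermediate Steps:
u = -87718685495/64852 (u = -1352598 - 1/(2246960 - 2311812) = -1352598 - 1/(-64852) = -1352598 - 1*(-1/64852) = -1352598 + 1/64852 = -87718685495/64852 ≈ -1.3526e+6)
A = 1755877/804101 (A = 1036*(1/733) + 845*(1/1097) = 1036/733 + 845/1097 = 1755877/804101 ≈ 2.1837)
A² + u = (1755877/804101)² - 87718685495/64852 = 3083104039129/646578418201 - 87718685495/64852 = -56716808968564957100587/41931903577171252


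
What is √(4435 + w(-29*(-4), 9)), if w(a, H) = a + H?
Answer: 4*√285 ≈ 67.528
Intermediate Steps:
w(a, H) = H + a
√(4435 + w(-29*(-4), 9)) = √(4435 + (9 - 29*(-4))) = √(4435 + (9 + 116)) = √(4435 + 125) = √4560 = 4*√285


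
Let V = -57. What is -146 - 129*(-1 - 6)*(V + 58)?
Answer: 757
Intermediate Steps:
-146 - 129*(-1 - 6)*(V + 58) = -146 - 129*(-1 - 6)*(-57 + 58) = -146 - (-903) = -146 - 129*(-7) = -146 + 903 = 757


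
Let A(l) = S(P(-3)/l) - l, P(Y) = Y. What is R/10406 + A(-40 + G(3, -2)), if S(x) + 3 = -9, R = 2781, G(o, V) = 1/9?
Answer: 2636935/93654 ≈ 28.156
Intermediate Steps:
G(o, V) = 1/9
S(x) = -12 (S(x) = -3 - 9 = -12)
A(l) = -12 - l
R/10406 + A(-40 + G(3, -2)) = 2781/10406 + (-12 - (-40 + 1/9)) = 2781*(1/10406) + (-12 - 1*(-359/9)) = 2781/10406 + (-12 + 359/9) = 2781/10406 + 251/9 = 2636935/93654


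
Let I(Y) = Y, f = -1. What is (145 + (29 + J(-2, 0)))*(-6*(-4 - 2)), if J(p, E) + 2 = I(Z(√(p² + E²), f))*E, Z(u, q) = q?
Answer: 6192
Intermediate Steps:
J(p, E) = -2 - E
(145 + (29 + J(-2, 0)))*(-6*(-4 - 2)) = (145 + (29 + (-2 - 1*0)))*(-6*(-4 - 2)) = (145 + (29 + (-2 + 0)))*(-6*(-6)) = (145 + (29 - 2))*36 = (145 + 27)*36 = 172*36 = 6192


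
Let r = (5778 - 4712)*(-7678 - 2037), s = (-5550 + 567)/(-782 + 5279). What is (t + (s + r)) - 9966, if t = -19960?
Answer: -15568789545/1499 ≈ -1.0386e+7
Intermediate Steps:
s = -1661/1499 (s = -4983/4497 = -4983*1/4497 = -1661/1499 ≈ -1.1081)
r = -10356190 (r = 1066*(-9715) = -10356190)
(t + (s + r)) - 9966 = (-19960 + (-1661/1499 - 10356190)) - 9966 = (-19960 - 15523930471/1499) - 9966 = -15553850511/1499 - 9966 = -15568789545/1499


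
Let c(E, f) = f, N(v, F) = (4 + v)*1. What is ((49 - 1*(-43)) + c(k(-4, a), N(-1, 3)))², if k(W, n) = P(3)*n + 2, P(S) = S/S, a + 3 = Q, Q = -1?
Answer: 9025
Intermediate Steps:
a = -4 (a = -3 - 1 = -4)
P(S) = 1
N(v, F) = 4 + v
k(W, n) = 2 + n (k(W, n) = 1*n + 2 = n + 2 = 2 + n)
((49 - 1*(-43)) + c(k(-4, a), N(-1, 3)))² = ((49 - 1*(-43)) + (4 - 1))² = ((49 + 43) + 3)² = (92 + 3)² = 95² = 9025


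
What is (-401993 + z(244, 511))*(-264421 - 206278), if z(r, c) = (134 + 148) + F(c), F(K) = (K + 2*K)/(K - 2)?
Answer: 96243526106834/509 ≈ 1.8908e+11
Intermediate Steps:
F(K) = 3*K/(-2 + K) (F(K) = (3*K)/(-2 + K) = 3*K/(-2 + K))
z(r, c) = 282 + 3*c/(-2 + c) (z(r, c) = (134 + 148) + 3*c/(-2 + c) = 282 + 3*c/(-2 + c))
(-401993 + z(244, 511))*(-264421 - 206278) = (-401993 + 3*(-188 + 95*511)/(-2 + 511))*(-264421 - 206278) = (-401993 + 3*(-188 + 48545)/509)*(-470699) = (-401993 + 3*(1/509)*48357)*(-470699) = (-401993 + 145071/509)*(-470699) = -204469366/509*(-470699) = 96243526106834/509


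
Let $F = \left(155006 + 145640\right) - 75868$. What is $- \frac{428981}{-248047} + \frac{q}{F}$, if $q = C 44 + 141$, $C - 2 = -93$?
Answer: $\frac{95467285657}{55755508566} \approx 1.7122$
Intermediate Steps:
$C = -91$ ($C = 2 - 93 = -91$)
$q = -3863$ ($q = \left(-91\right) 44 + 141 = -4004 + 141 = -3863$)
$F = 224778$ ($F = 300646 - 75868 = 224778$)
$- \frac{428981}{-248047} + \frac{q}{F} = - \frac{428981}{-248047} - \frac{3863}{224778} = \left(-428981\right) \left(- \frac{1}{248047}\right) - \frac{3863}{224778} = \frac{428981}{248047} - \frac{3863}{224778} = \frac{95467285657}{55755508566}$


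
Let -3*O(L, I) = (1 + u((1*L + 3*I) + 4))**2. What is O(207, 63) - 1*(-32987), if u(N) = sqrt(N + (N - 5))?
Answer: 98165/3 - 2*sqrt(795)/3 ≈ 32703.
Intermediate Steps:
u(N) = sqrt(-5 + 2*N) (u(N) = sqrt(N + (-5 + N)) = sqrt(-5 + 2*N))
O(L, I) = -(1 + sqrt(3 + 2*L + 6*I))**2/3 (O(L, I) = -(1 + sqrt(-5 + 2*((1*L + 3*I) + 4)))**2/3 = -(1 + sqrt(-5 + 2*((L + 3*I) + 4)))**2/3 = -(1 + sqrt(-5 + 2*(4 + L + 3*I)))**2/3 = -(1 + sqrt(-5 + (8 + 2*L + 6*I)))**2/3 = -(1 + sqrt(3 + 2*L + 6*I))**2/3)
O(207, 63) - 1*(-32987) = -(1 + sqrt(3 + 2*207 + 6*63))**2/3 - 1*(-32987) = -(1 + sqrt(3 + 414 + 378))**2/3 + 32987 = -(1 + sqrt(795))**2/3 + 32987 = 32987 - (1 + sqrt(795))**2/3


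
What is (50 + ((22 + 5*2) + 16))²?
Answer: 9604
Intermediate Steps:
(50 + ((22 + 5*2) + 16))² = (50 + ((22 + 10) + 16))² = (50 + (32 + 16))² = (50 + 48)² = 98² = 9604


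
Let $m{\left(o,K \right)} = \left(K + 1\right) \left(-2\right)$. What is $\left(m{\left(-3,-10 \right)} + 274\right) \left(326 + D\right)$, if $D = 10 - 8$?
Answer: $95776$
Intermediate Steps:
$m{\left(o,K \right)} = -2 - 2 K$ ($m{\left(o,K \right)} = \left(1 + K\right) \left(-2\right) = -2 - 2 K$)
$D = 2$ ($D = 10 - 8 = 2$)
$\left(m{\left(-3,-10 \right)} + 274\right) \left(326 + D\right) = \left(\left(-2 - -20\right) + 274\right) \left(326 + 2\right) = \left(\left(-2 + 20\right) + 274\right) 328 = \left(18 + 274\right) 328 = 292 \cdot 328 = 95776$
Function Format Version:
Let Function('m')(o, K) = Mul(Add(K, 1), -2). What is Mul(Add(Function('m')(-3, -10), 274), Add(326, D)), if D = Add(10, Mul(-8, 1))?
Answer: 95776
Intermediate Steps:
Function('m')(o, K) = Add(-2, Mul(-2, K)) (Function('m')(o, K) = Mul(Add(1, K), -2) = Add(-2, Mul(-2, K)))
D = 2 (D = Add(10, -8) = 2)
Mul(Add(Function('m')(-3, -10), 274), Add(326, D)) = Mul(Add(Add(-2, Mul(-2, -10)), 274), Add(326, 2)) = Mul(Add(Add(-2, 20), 274), 328) = Mul(Add(18, 274), 328) = Mul(292, 328) = 95776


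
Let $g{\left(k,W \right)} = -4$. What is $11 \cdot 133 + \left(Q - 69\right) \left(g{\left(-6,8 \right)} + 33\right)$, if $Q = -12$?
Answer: $-886$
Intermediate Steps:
$11 \cdot 133 + \left(Q - 69\right) \left(g{\left(-6,8 \right)} + 33\right) = 11 \cdot 133 + \left(-12 - 69\right) \left(-4 + 33\right) = 1463 - 2349 = -886$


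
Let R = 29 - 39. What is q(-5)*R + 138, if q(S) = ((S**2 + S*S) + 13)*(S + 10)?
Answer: -3012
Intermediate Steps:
R = -10
q(S) = (10 + S)*(13 + 2*S**2) (q(S) = ((S**2 + S**2) + 13)*(10 + S) = (2*S**2 + 13)*(10 + S) = (13 + 2*S**2)*(10 + S) = (10 + S)*(13 + 2*S**2))
q(-5)*R + 138 = (130 + 2*(-5)**3 + 13*(-5) + 20*(-5)**2)*(-10) + 138 = (130 + 2*(-125) - 65 + 20*25)*(-10) + 138 = (130 - 250 - 65 + 500)*(-10) + 138 = 315*(-10) + 138 = -3150 + 138 = -3012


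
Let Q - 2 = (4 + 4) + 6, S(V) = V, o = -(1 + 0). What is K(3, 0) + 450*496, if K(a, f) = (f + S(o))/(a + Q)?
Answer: 4240799/19 ≈ 2.2320e+5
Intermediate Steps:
o = -1 (o = -1*1 = -1)
Q = 16 (Q = 2 + ((4 + 4) + 6) = 2 + (8 + 6) = 2 + 14 = 16)
K(a, f) = (-1 + f)/(16 + a) (K(a, f) = (f - 1)/(a + 16) = (-1 + f)/(16 + a))
K(3, 0) + 450*496 = (-1 + 0)/(16 + 3) + 450*496 = -1/19 + 223200 = 4240799/19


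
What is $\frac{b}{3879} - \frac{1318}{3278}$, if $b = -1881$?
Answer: $- \frac{626580}{706409} \approx -0.88699$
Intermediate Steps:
$\frac{b}{3879} - \frac{1318}{3278} = - \frac{1881}{3879} - \frac{1318}{3278} = \left(-1881\right) \frac{1}{3879} - \frac{659}{1639} = - \frac{209}{431} - \frac{659}{1639} = - \frac{626580}{706409}$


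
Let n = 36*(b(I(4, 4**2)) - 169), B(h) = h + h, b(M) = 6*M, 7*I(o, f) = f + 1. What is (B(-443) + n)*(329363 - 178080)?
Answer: -6825586394/7 ≈ -9.7508e+8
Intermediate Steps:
I(o, f) = 1/7 + f/7 (I(o, f) = (f + 1)/7 = (1 + f)/7 = 1/7 + f/7)
B(h) = 2*h
n = -38916/7 (n = 36*(6*(1/7 + (1/7)*4**2) - 169) = 36*(6*(1/7 + (1/7)*16) - 169) = 36*(6*(1/7 + 16/7) - 169) = 36*(6*(17/7) - 169) = 36*(102/7 - 169) = 36*(-1081/7) = -38916/7 ≈ -5559.4)
(B(-443) + n)*(329363 - 178080) = (2*(-443) - 38916/7)*(329363 - 178080) = (-886 - 38916/7)*151283 = -45118/7*151283 = -6825586394/7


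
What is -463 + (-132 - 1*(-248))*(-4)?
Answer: -927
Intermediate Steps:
-463 + (-132 - 1*(-248))*(-4) = -463 + (-132 + 248)*(-4) = -463 + 116*(-4) = -463 - 464 = -927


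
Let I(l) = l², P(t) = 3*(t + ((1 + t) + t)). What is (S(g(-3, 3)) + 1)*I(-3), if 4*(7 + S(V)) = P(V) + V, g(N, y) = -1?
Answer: -279/4 ≈ -69.750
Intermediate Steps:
P(t) = 3 + 9*t (P(t) = 3*(t + (1 + 2*t)) = 3*(1 + 3*t) = 3 + 9*t)
S(V) = -25/4 + 5*V/2 (S(V) = -7 + ((3 + 9*V) + V)/4 = -7 + (3 + 10*V)/4 = -7 + (¾ + 5*V/2) = -25/4 + 5*V/2)
(S(g(-3, 3)) + 1)*I(-3) = ((-25/4 + (5/2)*(-1)) + 1)*(-3)² = ((-25/4 - 5/2) + 1)*9 = (-35/4 + 1)*9 = -31/4*9 = -279/4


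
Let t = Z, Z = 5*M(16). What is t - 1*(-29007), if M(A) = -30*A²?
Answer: -9393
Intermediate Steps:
Z = -38400 (Z = 5*(-30*16²) = 5*(-30*256) = 5*(-7680) = -38400)
t = -38400
t - 1*(-29007) = -38400 - 1*(-29007) = -38400 + 29007 = -9393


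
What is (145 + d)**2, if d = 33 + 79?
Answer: 66049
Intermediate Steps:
d = 112
(145 + d)**2 = (145 + 112)**2 = 257**2 = 66049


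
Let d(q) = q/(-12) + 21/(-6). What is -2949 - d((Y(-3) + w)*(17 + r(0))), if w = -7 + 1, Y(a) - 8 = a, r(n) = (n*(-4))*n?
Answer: -35363/12 ≈ -2946.9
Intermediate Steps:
r(n) = -4*n² (r(n) = (-4*n)*n = -4*n²)
Y(a) = 8 + a
w = -6
d(q) = -7/2 - q/12 (d(q) = q*(-1/12) + 21*(-⅙) = -q/12 - 7/2 = -7/2 - q/12)
-2949 - d((Y(-3) + w)*(17 + r(0))) = -2949 - (-7/2 - ((8 - 3) - 6)*(17 - 4*0²)/12) = -2949 - (-7/2 - (5 - 6)*(17 - 4*0)/12) = -2949 - (-7/2 - (-1)*(17 + 0)/12) = -2949 - (-7/2 - (-1)*17/12) = -2949 - (-7/2 - 1/12*(-17)) = -2949 - (-7/2 + 17/12) = -2949 - 1*(-25/12) = -2949 + 25/12 = -35363/12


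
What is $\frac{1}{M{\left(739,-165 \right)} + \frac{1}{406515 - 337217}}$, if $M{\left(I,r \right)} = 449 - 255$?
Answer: $\frac{69298}{13443813} \approx 0.0051546$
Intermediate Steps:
$M{\left(I,r \right)} = 194$
$\frac{1}{M{\left(739,-165 \right)} + \frac{1}{406515 - 337217}} = \frac{1}{194 + \frac{1}{406515 - 337217}} = \frac{1}{194 + \frac{1}{69298}} = \frac{1}{\frac{13443813}{69298}} = \frac{69298}{13443813}$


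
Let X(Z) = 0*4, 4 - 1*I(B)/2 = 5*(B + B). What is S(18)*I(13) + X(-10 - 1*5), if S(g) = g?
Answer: -4536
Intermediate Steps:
I(B) = 8 - 20*B (I(B) = 8 - 10*(B + B) = 8 - 10*2*B = 8 - 20*B)
X(Z) = 0
S(18)*I(13) + X(-10 - 1*5) = 18*(8 - 20*13) + 0 = 18*(8 - 260) + 0 = 18*(-252) + 0 = -4536 + 0 = -4536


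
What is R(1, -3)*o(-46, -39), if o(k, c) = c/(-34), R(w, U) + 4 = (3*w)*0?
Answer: -78/17 ≈ -4.5882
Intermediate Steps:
R(w, U) = -4 (R(w, U) = -4 + (3*w)*0 = -4 + 0 = -4)
o(k, c) = -c/34 (o(k, c) = c*(-1/34) = -c/34)
R(1, -3)*o(-46, -39) = -(-2)*(-39)/17 = -4*39/34 = -78/17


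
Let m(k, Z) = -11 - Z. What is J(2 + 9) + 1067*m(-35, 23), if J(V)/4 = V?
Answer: -36234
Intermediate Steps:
J(V) = 4*V
J(2 + 9) + 1067*m(-35, 23) = 4*(2 + 9) + 1067*(-11 - 1*23) = 4*11 + 1067*(-11 - 23) = 44 + 1067*(-34) = 44 - 36278 = -36234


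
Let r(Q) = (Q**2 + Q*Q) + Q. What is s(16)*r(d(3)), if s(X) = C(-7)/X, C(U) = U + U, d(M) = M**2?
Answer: -1197/8 ≈ -149.63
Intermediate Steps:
C(U) = 2*U
r(Q) = Q + 2*Q**2 (r(Q) = (Q**2 + Q**2) + Q = 2*Q**2 + Q = Q + 2*Q**2)
s(X) = -14/X (s(X) = (2*(-7))/X = -14/X)
s(16)*r(d(3)) = (-14/16)*(3**2*(1 + 2*3**2)) = (-14*1/16)*(9*(1 + 2*9)) = -63*(1 + 18)/8 = -63*19/8 = -7/8*171 = -1197/8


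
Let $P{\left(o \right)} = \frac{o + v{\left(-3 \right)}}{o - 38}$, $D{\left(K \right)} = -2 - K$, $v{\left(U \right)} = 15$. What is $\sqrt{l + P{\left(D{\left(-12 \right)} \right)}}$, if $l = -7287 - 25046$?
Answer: $\frac{i \sqrt{6337443}}{14} \approx 179.82 i$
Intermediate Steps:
$P{\left(o \right)} = \frac{15 + o}{-38 + o}$ ($P{\left(o \right)} = \frac{o + 15}{o - 38} = \frac{15 + o}{-38 + o}$)
$l = -32333$
$\sqrt{l + P{\left(D{\left(-12 \right)} \right)}} = \sqrt{-32333 + \frac{15 - -10}{-38 - -10}} = \sqrt{-32333 + \frac{15 + \left(-2 + 12\right)}{-38 + \left(-2 + 12\right)}} = \sqrt{-32333 + \frac{15 + 10}{-38 + 10}} = \sqrt{-32333 + \frac{1}{-28} \cdot 25} = \sqrt{-32333 - \frac{25}{28}} = \sqrt{- \frac{905349}{28}} = \frac{i \sqrt{6337443}}{14}$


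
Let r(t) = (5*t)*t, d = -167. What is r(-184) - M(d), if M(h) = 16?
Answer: 169264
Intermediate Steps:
r(t) = 5*t²
r(-184) - M(d) = 5*(-184)² - 1*16 = 5*33856 - 16 = 169280 - 16 = 169264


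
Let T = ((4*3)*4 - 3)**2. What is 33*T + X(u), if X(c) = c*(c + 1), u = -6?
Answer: 66855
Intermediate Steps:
X(c) = c*(1 + c)
T = 2025 (T = (12*4 - 3)**2 = (48 - 3)**2 = 45**2 = 2025)
33*T + X(u) = 33*2025 - 6*(1 - 6) = 66825 - 6*(-5) = 66825 + 30 = 66855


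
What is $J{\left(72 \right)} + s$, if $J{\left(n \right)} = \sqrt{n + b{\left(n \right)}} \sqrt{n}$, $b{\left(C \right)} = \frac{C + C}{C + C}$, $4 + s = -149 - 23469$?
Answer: $-23622 + 6 \sqrt{146} \approx -23550.0$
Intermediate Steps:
$s = -23622$ ($s = -4 - 23618 = -23622$)
$b{\left(C \right)} = 1$ ($b{\left(C \right)} = \frac{2 C}{2 C} = 2 C \frac{1}{2 C} = 1$)
$J{\left(n \right)} = \sqrt{n} \sqrt{1 + n}$ ($J{\left(n \right)} = \sqrt{n + 1} \sqrt{n} = \sqrt{1 + n} \sqrt{n} = \sqrt{n} \sqrt{1 + n}$)
$J{\left(72 \right)} + s = \sqrt{72} \sqrt{1 + 72} - 23622 = 6 \sqrt{2} \sqrt{73} - 23622 = 6 \sqrt{146} - 23622 = -23622 + 6 \sqrt{146}$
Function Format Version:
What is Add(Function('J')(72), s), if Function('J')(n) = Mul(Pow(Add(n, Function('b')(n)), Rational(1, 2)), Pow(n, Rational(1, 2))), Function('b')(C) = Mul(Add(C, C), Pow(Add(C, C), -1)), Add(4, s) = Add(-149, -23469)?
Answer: Add(-23622, Mul(6, Pow(146, Rational(1, 2)))) ≈ -23550.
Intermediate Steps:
s = -23622 (s = Add(-4, Add(-149, -23469)) = Add(-4, -23618) = -23622)
Function('b')(C) = 1 (Function('b')(C) = Mul(Mul(2, C), Pow(Mul(2, C), -1)) = Mul(Mul(2, C), Mul(Rational(1, 2), Pow(C, -1))) = 1)
Function('J')(n) = Mul(Pow(n, Rational(1, 2)), Pow(Add(1, n), Rational(1, 2))) (Function('J')(n) = Mul(Pow(Add(n, 1), Rational(1, 2)), Pow(n, Rational(1, 2))) = Mul(Pow(Add(1, n), Rational(1, 2)), Pow(n, Rational(1, 2))) = Mul(Pow(n, Rational(1, 2)), Pow(Add(1, n), Rational(1, 2))))
Add(Function('J')(72), s) = Add(Mul(Pow(72, Rational(1, 2)), Pow(Add(1, 72), Rational(1, 2))), -23622) = Add(Mul(Mul(6, Pow(2, Rational(1, 2))), Pow(73, Rational(1, 2))), -23622) = Add(Mul(6, Pow(146, Rational(1, 2))), -23622) = Add(-23622, Mul(6, Pow(146, Rational(1, 2))))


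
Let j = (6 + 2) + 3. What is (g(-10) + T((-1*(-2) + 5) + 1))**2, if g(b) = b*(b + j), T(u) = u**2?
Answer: 2916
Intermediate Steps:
j = 11 (j = 8 + 3 = 11)
g(b) = b*(11 + b) (g(b) = b*(b + 11) = b*(11 + b))
(g(-10) + T((-1*(-2) + 5) + 1))**2 = (-10*(11 - 10) + ((-1*(-2) + 5) + 1)**2)**2 = (-10*1 + ((2 + 5) + 1)**2)**2 = (-10 + (7 + 1)**2)**2 = (-10 + 8**2)**2 = (-10 + 64)**2 = 54**2 = 2916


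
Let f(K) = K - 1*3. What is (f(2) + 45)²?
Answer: 1936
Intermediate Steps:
f(K) = -3 + K (f(K) = K - 3 = -3 + K)
(f(2) + 45)² = ((-3 + 2) + 45)² = (-1 + 45)² = 44² = 1936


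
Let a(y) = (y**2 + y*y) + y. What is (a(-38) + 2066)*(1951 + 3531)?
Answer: 26949512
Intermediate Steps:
a(y) = y + 2*y**2 (a(y) = (y**2 + y**2) + y = 2*y**2 + y = y + 2*y**2)
(a(-38) + 2066)*(1951 + 3531) = (-38*(1 + 2*(-38)) + 2066)*(1951 + 3531) = (-38*(1 - 76) + 2066)*5482 = (-38*(-75) + 2066)*5482 = (2850 + 2066)*5482 = 4916*5482 = 26949512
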